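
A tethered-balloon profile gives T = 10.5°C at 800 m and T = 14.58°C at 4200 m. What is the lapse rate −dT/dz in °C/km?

-1.2°C/km

Γ = −ΔT/Δz = (10.5 − 14.58) / (4200 − 800) m
  = -4.08°C / 3.4 km = -1.2°C/km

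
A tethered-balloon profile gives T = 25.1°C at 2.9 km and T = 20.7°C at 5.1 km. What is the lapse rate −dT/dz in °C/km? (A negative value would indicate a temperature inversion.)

2°C/km

Γ = −ΔT/Δz = (25.1 − 20.7) / (5100 − 2900) m
  = 4.4°C / 2.2 km = 2°C/km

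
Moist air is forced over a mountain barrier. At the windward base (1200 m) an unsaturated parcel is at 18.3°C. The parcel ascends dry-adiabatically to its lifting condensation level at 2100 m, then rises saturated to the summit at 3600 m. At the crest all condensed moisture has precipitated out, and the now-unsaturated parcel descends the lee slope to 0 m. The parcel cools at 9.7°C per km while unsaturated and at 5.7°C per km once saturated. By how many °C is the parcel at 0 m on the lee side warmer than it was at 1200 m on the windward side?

From 1200 m to 2100 m (dry): cools by 9.7 × 0.9 = 8.73°C, giving 9.57°C.
From 2100 m to 3600 m (saturated): cools by 5.7 × 1.5 = 8.55°C, giving 1.02°C.
From 3600 m to 0 m (dry descent): warms by 9.7 × 3.6 = 34.92°C, giving 35.94°C.
Net change vs windward start: 35.94 − 18.3 = +17.64°C

+17.64°C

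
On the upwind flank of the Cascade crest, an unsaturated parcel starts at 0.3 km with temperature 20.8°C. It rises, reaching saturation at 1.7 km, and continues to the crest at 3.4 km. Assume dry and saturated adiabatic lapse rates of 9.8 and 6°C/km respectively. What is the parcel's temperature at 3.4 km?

-3.12°C

300–1700 m, dry: Δz = 1.4 km ⇒ ΔT = -13.72°C; T = 7.08°C
1700–3400 m, saturated: Δz = 1.7 km ⇒ ΔT = -10.2°C; T = -3.12°C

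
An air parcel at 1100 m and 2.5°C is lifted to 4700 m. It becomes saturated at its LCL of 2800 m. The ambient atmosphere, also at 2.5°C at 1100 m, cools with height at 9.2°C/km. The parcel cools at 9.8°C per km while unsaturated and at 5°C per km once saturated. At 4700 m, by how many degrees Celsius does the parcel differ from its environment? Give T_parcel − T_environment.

+6.96°C (parcel warmer than environment)

Parcel:
  1100–2800 m, dry: Δz = 1.7 km ⇒ ΔT = -16.66°C; T = -14.16°C
  2800–4700 m, saturated: Δz = 1.9 km ⇒ ΔT = -9.5°C; T = -23.66°C
Environment:
  1100–4700 m, environment: Δz = 3.6 km ⇒ ΔT = -33.12°C; T = -30.62°C
T_parcel − T_env = -23.66 − (-30.62) = +6.96°C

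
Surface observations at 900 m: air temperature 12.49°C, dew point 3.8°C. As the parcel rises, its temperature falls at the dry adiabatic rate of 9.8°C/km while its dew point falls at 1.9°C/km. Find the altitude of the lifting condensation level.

T and T_d converge at 9.8 − 1.9 = 7.9°C per km
Height above start = (12.49 − 3.8) / 7.9 = 1.1 km
LCL altitude = 900 m + 1100 m = 2000 m

2000 m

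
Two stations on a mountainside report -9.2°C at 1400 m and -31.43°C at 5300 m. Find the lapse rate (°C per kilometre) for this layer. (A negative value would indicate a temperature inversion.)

5.7°C/km

Γ = −ΔT/Δz = (-9.2 − (-31.43)) / (5300 − 1400) m
  = 22.23°C / 3.9 km = 5.7°C/km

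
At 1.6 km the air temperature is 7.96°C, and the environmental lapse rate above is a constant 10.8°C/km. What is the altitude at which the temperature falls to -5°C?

2.8 km

Height above start = (7.96 − (-5)) / 10.8 = 1.2 km
Altitude = 1600 m + 1200 m = 2800 m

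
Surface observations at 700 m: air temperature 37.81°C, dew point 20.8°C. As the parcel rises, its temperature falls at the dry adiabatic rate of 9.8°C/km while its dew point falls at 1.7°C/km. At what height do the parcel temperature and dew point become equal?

T and T_d converge at 9.8 − 1.7 = 8.1°C per km
Height above start = (37.81 − 20.8) / 8.1 = 2.1 km
LCL altitude = 700 m + 2100 m = 2800 m

2800 m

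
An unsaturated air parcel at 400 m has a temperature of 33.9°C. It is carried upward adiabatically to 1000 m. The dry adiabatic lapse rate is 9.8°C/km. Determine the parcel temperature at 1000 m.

400 → 1000 m (dry adiabatic, 9.8°C/km): ΔT = -9.8 × 0.6 = -5.88°C → T = 28.02°C

28.02°C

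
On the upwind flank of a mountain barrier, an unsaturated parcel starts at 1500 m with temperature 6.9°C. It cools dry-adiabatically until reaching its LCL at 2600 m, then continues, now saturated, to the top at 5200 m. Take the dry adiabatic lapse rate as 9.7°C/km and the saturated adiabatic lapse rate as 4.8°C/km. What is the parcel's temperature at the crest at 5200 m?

Dry to 2600 m: -9.7 × 1.1 km = -10.67°C, so T = -3.77°C.
Saturated to 5200 m: -4.8 × 2.6 km = -12.48°C, so T = -16.25°C.

-16.25°C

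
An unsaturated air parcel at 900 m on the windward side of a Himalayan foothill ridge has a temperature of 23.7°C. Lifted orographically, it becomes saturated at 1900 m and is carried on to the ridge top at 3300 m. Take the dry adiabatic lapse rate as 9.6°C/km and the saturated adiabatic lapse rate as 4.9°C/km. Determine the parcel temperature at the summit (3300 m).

7.24°C

Dry to 1900 m: -9.6 × 1 km = -9.6°C, so T = 14.1°C.
Saturated to 3300 m: -4.9 × 1.4 km = -6.86°C, so T = 7.24°C.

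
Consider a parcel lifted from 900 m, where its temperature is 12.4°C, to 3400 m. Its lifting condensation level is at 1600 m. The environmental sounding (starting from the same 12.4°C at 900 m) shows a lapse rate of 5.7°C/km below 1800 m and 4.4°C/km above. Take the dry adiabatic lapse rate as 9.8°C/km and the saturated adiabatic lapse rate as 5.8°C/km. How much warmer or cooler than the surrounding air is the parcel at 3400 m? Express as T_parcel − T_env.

Parcel:
  900 → 1600 m (dry, 9.8°C/km): ΔT = -9.8 × 0.7 = -6.86°C → T = 5.54°C
  1600 → 3400 m (saturated, 5.8°C/km): ΔT = -5.8 × 1.8 = -10.44°C → T = -4.9°C
Environment:
  900 → 1800 m (environment, lower layer, 5.7°C/km): ΔT = -5.7 × 0.9 = -5.13°C → T = 7.27°C
  1800 → 3400 m (environment, upper layer, 4.4°C/km): ΔT = -4.4 × 1.6 = -7.04°C → T = 0.23°C
T_parcel − T_env = -4.9 − 0.23 = -5.13°C

-5.13°C (parcel cooler than environment)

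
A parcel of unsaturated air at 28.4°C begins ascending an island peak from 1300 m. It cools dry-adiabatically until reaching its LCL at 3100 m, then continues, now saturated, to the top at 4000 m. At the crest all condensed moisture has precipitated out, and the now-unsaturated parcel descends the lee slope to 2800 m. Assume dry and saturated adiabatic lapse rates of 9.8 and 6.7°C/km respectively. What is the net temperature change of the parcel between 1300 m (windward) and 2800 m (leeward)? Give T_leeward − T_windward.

-11.91°C

1300 → 3100 m (dry, 9.8°C/km): ΔT = -9.8 × 1.8 = -17.64°C → T = 10.76°C
3100 → 4000 m (saturated, 6.7°C/km): ΔT = -6.7 × 0.9 = -6.03°C → T = 4.73°C
4000 → 2800 m (dry descent, 9.8°C/km): ΔT = +9.8 × 1.2 = +11.76°C → T = 16.49°C
Net change vs windward start: 16.49 − 28.4 = -11.91°C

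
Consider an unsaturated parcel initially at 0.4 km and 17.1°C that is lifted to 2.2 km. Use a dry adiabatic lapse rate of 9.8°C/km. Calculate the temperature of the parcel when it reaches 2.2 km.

Dry adiabatic to 2200 m: -9.8 × 1.8 km = -17.64°C, so T = -0.54°C.

-0.54°C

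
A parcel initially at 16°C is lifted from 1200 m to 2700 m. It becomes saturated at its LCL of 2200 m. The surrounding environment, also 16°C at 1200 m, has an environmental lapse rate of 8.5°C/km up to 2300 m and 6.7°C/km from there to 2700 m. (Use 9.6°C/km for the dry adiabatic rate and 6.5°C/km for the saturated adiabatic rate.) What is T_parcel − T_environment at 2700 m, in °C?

-0.82°C (parcel cooler than environment)

Parcel:
  From 1200 m to 2200 m (dry): cools by 9.6 × 1 = 9.6°C, giving 6.4°C.
  From 2200 m to 2700 m (saturated): cools by 6.5 × 0.5 = 3.25°C, giving 3.15°C.
Environment:
  From 1200 m to 2300 m (environment, lower layer): cools by 8.5 × 1.1 = 9.35°C, giving 6.65°C.
  From 2300 m to 2700 m (environment, upper layer): cools by 6.7 × 0.4 = 2.68°C, giving 3.97°C.
T_parcel − T_env = 3.15 − 3.97 = -0.82°C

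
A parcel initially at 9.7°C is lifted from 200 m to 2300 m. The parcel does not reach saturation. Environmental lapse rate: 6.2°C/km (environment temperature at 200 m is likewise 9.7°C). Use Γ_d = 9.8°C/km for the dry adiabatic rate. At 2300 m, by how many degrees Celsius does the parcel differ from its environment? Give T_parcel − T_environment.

Parcel:
  200–2300 m, dry: Δz = 2.1 km ⇒ ΔT = -20.58°C; T = -10.88°C
Environment:
  200–2300 m, environment: Δz = 2.1 km ⇒ ΔT = -13.02°C; T = -3.32°C
T_parcel − T_env = -10.88 − (-3.32) = -7.56°C

-7.56°C (parcel cooler than environment)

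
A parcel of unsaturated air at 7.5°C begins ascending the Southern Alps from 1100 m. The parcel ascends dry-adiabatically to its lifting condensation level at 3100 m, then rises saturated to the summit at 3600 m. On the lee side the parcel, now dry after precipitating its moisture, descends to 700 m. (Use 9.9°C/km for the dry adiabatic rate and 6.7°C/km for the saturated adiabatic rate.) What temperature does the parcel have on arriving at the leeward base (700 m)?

13.06°C

Dry to 3100 m: -9.9 × 2 km = -19.8°C, so T = -12.3°C.
Saturated to 3600 m: -6.7 × 0.5 km = -3.35°C, so T = -15.65°C.
Dry descent to 700 m: +9.9 × 2.9 km = +28.71°C, so T = 13.06°C.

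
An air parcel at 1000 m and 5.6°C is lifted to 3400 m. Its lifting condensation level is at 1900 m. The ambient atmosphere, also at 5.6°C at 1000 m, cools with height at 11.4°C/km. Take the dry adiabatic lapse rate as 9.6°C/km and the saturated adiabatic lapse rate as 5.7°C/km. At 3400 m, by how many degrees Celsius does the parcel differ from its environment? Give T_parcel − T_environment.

Parcel:
  1000–1900 m, dry: Δz = 0.9 km ⇒ ΔT = -8.64°C; T = -3.04°C
  1900–3400 m, saturated: Δz = 1.5 km ⇒ ΔT = -8.55°C; T = -11.59°C
Environment:
  1000–3400 m, environment: Δz = 2.4 km ⇒ ΔT = -27.36°C; T = -21.76°C
T_parcel − T_env = -11.59 − (-21.76) = +10.17°C

+10.17°C (parcel warmer than environment)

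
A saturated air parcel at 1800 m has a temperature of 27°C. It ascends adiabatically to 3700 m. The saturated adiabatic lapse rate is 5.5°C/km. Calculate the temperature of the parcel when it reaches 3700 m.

16.55°C

Saturated adiabatic to 3700 m: -5.5 × 1.9 km = -10.45°C, so T = 16.55°C.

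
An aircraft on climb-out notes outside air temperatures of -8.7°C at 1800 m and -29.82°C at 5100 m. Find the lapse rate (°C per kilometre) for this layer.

6.4°C/km

Γ = −ΔT/Δz = (-8.7 − (-29.82)) / (5100 − 1800) m
  = 21.12°C / 3.3 km = 6.4°C/km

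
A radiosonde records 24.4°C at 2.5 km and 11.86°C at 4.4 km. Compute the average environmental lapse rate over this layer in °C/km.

Γ = −ΔT/Δz = (24.4 − 11.86) / (4400 − 2500) m
  = 12.54°C / 1.9 km = 6.6°C/km

6.6°C/km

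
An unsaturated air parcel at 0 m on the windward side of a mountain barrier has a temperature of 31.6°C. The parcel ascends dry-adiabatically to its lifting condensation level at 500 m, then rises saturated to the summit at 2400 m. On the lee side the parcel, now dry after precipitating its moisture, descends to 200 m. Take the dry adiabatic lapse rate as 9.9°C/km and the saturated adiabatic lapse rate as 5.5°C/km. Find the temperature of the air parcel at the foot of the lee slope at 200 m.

Dry to 500 m: -9.9 × 0.5 km = -4.95°C, so T = 26.65°C.
Saturated to 2400 m: -5.5 × 1.9 km = -10.45°C, so T = 16.2°C.
Dry descent to 200 m: +9.9 × 2.2 km = +21.78°C, so T = 37.98°C.

37.98°C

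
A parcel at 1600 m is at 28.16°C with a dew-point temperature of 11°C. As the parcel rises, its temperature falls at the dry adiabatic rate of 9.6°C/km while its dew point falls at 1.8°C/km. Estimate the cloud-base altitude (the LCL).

3800 m

T and T_d converge at 9.6 − 1.8 = 7.8°C per km
Height above start = (28.16 − 11) / 7.8 = 2.2 km
LCL altitude = 1600 m + 2200 m = 3800 m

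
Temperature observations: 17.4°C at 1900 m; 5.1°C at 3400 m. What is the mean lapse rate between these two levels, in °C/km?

Γ = −ΔT/Δz = (17.4 − 5.1) / (3400 − 1900) m
  = 12.3°C / 1.5 km = 8.2°C/km

8.2°C/km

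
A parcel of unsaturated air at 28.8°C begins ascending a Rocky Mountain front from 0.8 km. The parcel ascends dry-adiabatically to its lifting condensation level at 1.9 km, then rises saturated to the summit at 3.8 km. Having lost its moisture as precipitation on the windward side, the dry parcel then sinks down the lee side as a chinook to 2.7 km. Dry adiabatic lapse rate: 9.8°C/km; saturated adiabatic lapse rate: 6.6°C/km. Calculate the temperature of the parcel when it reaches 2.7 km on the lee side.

16.26°C

800 → 1900 m (dry, 9.8°C/km): ΔT = -9.8 × 1.1 = -10.78°C → T = 18.02°C
1900 → 3800 m (saturated, 6.6°C/km): ΔT = -6.6 × 1.9 = -12.54°C → T = 5.48°C
3800 → 2700 m (dry descent, 9.8°C/km): ΔT = +9.8 × 1.1 = +10.78°C → T = 16.26°C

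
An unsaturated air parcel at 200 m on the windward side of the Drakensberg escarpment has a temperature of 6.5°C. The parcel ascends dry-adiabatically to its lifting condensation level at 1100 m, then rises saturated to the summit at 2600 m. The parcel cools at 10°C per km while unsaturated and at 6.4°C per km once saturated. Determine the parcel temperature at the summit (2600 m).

-12.1°C

Dry to 1100 m: -10 × 0.9 km = -9°C, so T = -2.5°C.
Saturated to 2600 m: -6.4 × 1.5 km = -9.6°C, so T = -12.1°C.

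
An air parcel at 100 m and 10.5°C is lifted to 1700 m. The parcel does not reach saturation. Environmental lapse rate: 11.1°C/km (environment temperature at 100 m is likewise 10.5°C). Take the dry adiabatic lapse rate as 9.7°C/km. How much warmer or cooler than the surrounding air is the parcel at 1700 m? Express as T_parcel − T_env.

Parcel:
  From 100 m to 1700 m (dry): cools by 9.7 × 1.6 = 15.52°C, giving -5.02°C.
Environment:
  From 100 m to 1700 m (environment): cools by 11.1 × 1.6 = 17.76°C, giving -7.26°C.
T_parcel − T_env = -5.02 − (-7.26) = +2.24°C

+2.24°C (parcel warmer than environment)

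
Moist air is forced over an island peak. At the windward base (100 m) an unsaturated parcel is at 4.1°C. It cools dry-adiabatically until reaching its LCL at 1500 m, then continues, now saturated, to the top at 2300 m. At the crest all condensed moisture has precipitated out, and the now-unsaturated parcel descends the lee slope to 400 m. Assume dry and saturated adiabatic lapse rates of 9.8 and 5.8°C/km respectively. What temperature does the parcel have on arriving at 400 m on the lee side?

100 → 1500 m (dry, 9.8°C/km): ΔT = -9.8 × 1.4 = -13.72°C → T = -9.62°C
1500 → 2300 m (saturated, 5.8°C/km): ΔT = -5.8 × 0.8 = -4.64°C → T = -14.26°C
2300 → 400 m (dry descent, 9.8°C/km): ΔT = +9.8 × 1.9 = +18.62°C → T = 4.36°C

4.36°C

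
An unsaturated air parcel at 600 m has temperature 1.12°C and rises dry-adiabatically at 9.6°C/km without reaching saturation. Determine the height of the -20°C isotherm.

2800 m

Height above start = (1.12 − (-20)) / 9.6 = 2.2 km
Altitude = 600 m + 2200 m = 2800 m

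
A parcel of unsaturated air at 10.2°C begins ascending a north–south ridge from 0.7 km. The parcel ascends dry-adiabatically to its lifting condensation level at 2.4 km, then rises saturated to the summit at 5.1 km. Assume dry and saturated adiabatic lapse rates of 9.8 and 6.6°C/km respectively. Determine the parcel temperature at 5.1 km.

-24.28°C

700–2400 m, dry: Δz = 1.7 km ⇒ ΔT = -16.66°C; T = -6.46°C
2400–5100 m, saturated: Δz = 2.7 km ⇒ ΔT = -17.82°C; T = -24.28°C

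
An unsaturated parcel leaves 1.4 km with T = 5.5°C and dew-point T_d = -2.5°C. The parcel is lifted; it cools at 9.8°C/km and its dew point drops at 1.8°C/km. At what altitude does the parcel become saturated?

2.4 km

T and T_d converge at 9.8 − 1.8 = 8°C per km
Height above start = (5.5 − (-2.5)) / 8 = 1 km
LCL altitude = 1400 m + 1000 m = 2400 m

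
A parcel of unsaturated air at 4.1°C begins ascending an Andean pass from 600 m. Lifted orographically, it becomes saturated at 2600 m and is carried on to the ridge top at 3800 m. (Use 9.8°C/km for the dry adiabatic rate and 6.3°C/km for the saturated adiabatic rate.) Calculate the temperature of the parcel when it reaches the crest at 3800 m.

Dry to 2600 m: -9.8 × 2 km = -19.6°C, so T = -15.5°C.
Saturated to 3800 m: -6.3 × 1.2 km = -7.56°C, so T = -23.06°C.

-23.06°C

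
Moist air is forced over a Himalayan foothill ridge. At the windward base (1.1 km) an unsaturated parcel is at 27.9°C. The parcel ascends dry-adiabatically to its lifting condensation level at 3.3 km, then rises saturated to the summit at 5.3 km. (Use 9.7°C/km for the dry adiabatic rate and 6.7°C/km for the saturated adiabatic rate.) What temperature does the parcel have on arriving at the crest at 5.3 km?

Dry to 3300 m: -9.7 × 2.2 km = -21.34°C, so T = 6.56°C.
Saturated to 5300 m: -6.7 × 2 km = -13.4°C, so T = -6.84°C.

-6.84°C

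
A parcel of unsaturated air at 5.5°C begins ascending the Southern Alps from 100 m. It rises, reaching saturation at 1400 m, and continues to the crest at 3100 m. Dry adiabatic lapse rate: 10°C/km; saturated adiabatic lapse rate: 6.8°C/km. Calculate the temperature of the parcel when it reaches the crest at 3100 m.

Dry to 1400 m: -10 × 1.3 km = -13°C, so T = -7.5°C.
Saturated to 3100 m: -6.8 × 1.7 km = -11.56°C, so T = -19.06°C.

-19.06°C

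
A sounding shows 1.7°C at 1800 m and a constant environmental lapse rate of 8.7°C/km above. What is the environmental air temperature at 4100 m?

-18.31°C

1800–4100 m, environmental: Δz = 2.3 km ⇒ ΔT = -20.01°C; T = -18.31°C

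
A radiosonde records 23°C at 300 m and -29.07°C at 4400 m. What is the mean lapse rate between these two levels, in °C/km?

12.7°C/km

Γ = −ΔT/Δz = (23 − (-29.07)) / (4400 − 300) m
  = 52.07°C / 4.1 km = 12.7°C/km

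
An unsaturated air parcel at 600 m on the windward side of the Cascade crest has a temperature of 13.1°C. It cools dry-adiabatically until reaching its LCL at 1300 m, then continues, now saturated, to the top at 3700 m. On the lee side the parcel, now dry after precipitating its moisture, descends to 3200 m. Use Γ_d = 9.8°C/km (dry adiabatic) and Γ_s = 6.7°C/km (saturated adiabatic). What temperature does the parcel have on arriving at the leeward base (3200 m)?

-4.94°C

600 → 1300 m (dry, 9.8°C/km): ΔT = -9.8 × 0.7 = -6.86°C → T = 6.24°C
1300 → 3700 m (saturated, 6.7°C/km): ΔT = -6.7 × 2.4 = -16.08°C → T = -9.84°C
3700 → 3200 m (dry descent, 9.8°C/km): ΔT = +9.8 × 0.5 = +4.9°C → T = -4.94°C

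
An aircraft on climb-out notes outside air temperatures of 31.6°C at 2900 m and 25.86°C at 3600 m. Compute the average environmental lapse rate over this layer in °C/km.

Γ = −ΔT/Δz = (31.6 − 25.86) / (3600 − 2900) m
  = 5.74°C / 0.7 km = 8.2°C/km

8.2°C/km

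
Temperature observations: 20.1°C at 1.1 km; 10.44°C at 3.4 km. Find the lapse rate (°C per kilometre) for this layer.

4.2°C/km

Γ = −ΔT/Δz = (20.1 − 10.44) / (3400 − 1100) m
  = 9.66°C / 2.3 km = 4.2°C/km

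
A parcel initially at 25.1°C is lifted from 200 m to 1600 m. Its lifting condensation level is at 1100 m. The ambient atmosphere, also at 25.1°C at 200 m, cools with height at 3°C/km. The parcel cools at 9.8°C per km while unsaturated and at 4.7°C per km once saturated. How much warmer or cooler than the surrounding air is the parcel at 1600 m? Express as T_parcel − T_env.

Parcel:
  Dry to 1100 m: -9.8 × 0.9 km = -8.82°C, so T = 16.28°C.
  Saturated to 1600 m: -4.7 × 0.5 km = -2.35°C, so T = 13.93°C.
Environment:
  Environment to 1600 m: -3 × 1.4 km = -4.2°C, so T = 20.9°C.
T_parcel − T_env = 13.93 − 20.9 = -6.97°C

-6.97°C (parcel cooler than environment)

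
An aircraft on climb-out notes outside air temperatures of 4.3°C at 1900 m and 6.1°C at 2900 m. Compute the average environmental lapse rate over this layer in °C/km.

-1.8°C/km

Γ = −ΔT/Δz = (4.3 − 6.1) / (2900 − 1900) m
  = -1.8°C / 1 km = -1.8°C/km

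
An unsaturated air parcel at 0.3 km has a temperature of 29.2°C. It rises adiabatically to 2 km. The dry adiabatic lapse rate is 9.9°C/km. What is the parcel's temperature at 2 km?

From 300 m to 2000 m (dry adiabatic): cools by 9.9 × 1.7 = 16.83°C, giving 12.37°C.

12.37°C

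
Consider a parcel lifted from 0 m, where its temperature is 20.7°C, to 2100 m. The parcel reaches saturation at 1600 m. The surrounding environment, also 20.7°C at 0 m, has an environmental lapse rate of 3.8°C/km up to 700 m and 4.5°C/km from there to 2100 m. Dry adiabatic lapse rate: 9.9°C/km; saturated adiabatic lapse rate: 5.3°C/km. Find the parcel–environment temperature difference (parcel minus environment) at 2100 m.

-9.53°C (parcel cooler than environment)

Parcel:
  From 0 m to 1600 m (dry): cools by 9.9 × 1.6 = 15.84°C, giving 4.86°C.
  From 1600 m to 2100 m (saturated): cools by 5.3 × 0.5 = 2.65°C, giving 2.21°C.
Environment:
  From 0 m to 700 m (environment, lower layer): cools by 3.8 × 0.7 = 2.66°C, giving 18.04°C.
  From 700 m to 2100 m (environment, upper layer): cools by 4.5 × 1.4 = 6.3°C, giving 11.74°C.
T_parcel − T_env = 2.21 − 11.74 = -9.53°C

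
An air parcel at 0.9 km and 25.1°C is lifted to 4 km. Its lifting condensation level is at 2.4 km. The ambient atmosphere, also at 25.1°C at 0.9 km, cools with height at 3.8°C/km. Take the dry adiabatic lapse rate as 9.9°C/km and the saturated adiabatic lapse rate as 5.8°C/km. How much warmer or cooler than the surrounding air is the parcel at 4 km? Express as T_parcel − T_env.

-12.35°C (parcel cooler than environment)

Parcel:
  Dry to 2400 m: -9.9 × 1.5 km = -14.85°C, so T = 10.25°C.
  Saturated to 4000 m: -5.8 × 1.6 km = -9.28°C, so T = 0.97°C.
Environment:
  Environment to 4000 m: -3.8 × 3.1 km = -11.78°C, so T = 13.32°C.
T_parcel − T_env = 0.97 − 13.32 = -12.35°C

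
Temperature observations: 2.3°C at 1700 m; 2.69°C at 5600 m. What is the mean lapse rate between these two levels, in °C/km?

Γ = −ΔT/Δz = (2.3 − 2.69) / (5600 − 1700) m
  = -0.39°C / 3.9 km = -0.1°C/km

-0.1°C/km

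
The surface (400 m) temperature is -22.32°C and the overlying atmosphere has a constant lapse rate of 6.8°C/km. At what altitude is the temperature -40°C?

Height above start = (-22.32 − (-40)) / 6.8 = 2.6 km
Altitude = 400 m + 2600 m = 3000 m

3000 m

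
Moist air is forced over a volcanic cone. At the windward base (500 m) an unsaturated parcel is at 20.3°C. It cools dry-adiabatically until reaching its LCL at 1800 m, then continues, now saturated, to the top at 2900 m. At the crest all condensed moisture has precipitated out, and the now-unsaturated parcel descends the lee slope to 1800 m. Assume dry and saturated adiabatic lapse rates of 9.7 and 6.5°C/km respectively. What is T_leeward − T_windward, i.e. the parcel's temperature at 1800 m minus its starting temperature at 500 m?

500 → 1800 m (dry, 9.7°C/km): ΔT = -9.7 × 1.3 = -12.61°C → T = 7.69°C
1800 → 2900 m (saturated, 6.5°C/km): ΔT = -6.5 × 1.1 = -7.15°C → T = 0.54°C
2900 → 1800 m (dry descent, 9.7°C/km): ΔT = +9.7 × 1.1 = +10.67°C → T = 11.21°C
Net change vs windward start: 11.21 − 20.3 = -9.09°C

-9.09°C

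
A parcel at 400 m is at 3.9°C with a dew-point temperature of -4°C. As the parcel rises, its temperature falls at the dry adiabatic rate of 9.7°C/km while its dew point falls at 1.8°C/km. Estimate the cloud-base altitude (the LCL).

T and T_d converge at 9.7 − 1.8 = 7.9°C per km
Height above start = (3.9 − (-4)) / 7.9 = 1 km
LCL altitude = 400 m + 1000 m = 1400 m

1400 m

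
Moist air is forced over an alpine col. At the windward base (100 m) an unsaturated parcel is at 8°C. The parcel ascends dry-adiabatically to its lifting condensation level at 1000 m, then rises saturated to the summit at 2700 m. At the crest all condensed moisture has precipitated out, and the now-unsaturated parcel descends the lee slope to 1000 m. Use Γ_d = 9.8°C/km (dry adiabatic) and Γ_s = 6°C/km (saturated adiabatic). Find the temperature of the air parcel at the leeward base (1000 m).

5.64°C

100 → 1000 m (dry, 9.8°C/km): ΔT = -9.8 × 0.9 = -8.82°C → T = -0.82°C
1000 → 2700 m (saturated, 6°C/km): ΔT = -6 × 1.7 = -10.2°C → T = -11.02°C
2700 → 1000 m (dry descent, 9.8°C/km): ΔT = +9.8 × 1.7 = +16.66°C → T = 5.64°C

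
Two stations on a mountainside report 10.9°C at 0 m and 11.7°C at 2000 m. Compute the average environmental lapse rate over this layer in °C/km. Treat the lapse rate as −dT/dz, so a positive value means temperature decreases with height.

-0.4°C/km

Γ = −ΔT/Δz = (10.9 − 11.7) / (2000 − 0) m
  = -0.8°C / 2 km = -0.4°C/km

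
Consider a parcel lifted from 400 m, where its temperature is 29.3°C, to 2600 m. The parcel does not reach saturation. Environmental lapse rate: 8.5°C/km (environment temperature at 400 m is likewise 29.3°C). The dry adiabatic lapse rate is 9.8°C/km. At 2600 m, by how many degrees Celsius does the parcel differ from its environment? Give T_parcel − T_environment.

Parcel:
  From 400 m to 2600 m (dry): cools by 9.8 × 2.2 = 21.56°C, giving 7.74°C.
Environment:
  From 400 m to 2600 m (environment): cools by 8.5 × 2.2 = 18.7°C, giving 10.6°C.
T_parcel − T_env = 7.74 − 10.6 = -2.86°C

-2.86°C (parcel cooler than environment)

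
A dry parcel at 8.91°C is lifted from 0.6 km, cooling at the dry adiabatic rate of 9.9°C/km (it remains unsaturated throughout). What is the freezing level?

1.5 km

Height above start = (8.91 − 0) / 9.9 = 0.9 km
Altitude = 600 m + 900 m = 1500 m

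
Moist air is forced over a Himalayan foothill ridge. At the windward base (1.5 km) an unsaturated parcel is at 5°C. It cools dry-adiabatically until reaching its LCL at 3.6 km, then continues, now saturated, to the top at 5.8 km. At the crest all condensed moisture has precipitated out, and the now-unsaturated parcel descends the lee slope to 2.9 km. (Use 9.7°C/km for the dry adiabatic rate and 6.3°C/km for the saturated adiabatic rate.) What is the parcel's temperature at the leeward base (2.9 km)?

-1.1°C

1500 → 3600 m (dry, 9.7°C/km): ΔT = -9.7 × 2.1 = -20.37°C → T = -15.37°C
3600 → 5800 m (saturated, 6.3°C/km): ΔT = -6.3 × 2.2 = -13.86°C → T = -29.23°C
5800 → 2900 m (dry descent, 9.7°C/km): ΔT = +9.7 × 2.9 = +28.13°C → T = -1.1°C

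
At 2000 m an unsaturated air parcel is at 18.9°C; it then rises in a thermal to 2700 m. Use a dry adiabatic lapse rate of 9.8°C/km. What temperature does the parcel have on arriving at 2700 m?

12.04°C

2000 → 2700 m (dry adiabatic, 9.8°C/km): ΔT = -9.8 × 0.7 = -6.86°C → T = 12.04°C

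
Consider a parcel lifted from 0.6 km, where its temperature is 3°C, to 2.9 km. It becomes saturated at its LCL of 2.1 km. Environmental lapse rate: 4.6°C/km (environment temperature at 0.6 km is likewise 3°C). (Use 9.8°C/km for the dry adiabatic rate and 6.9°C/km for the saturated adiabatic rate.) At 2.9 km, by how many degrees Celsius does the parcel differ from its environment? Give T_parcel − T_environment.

Parcel:
  600–2100 m, dry: Δz = 1.5 km ⇒ ΔT = -14.7°C; T = -11.7°C
  2100–2900 m, saturated: Δz = 0.8 km ⇒ ΔT = -5.52°C; T = -17.22°C
Environment:
  600–2900 m, environment: Δz = 2.3 km ⇒ ΔT = -10.58°C; T = -7.58°C
T_parcel − T_env = -17.22 − (-7.58) = -9.64°C

-9.64°C (parcel cooler than environment)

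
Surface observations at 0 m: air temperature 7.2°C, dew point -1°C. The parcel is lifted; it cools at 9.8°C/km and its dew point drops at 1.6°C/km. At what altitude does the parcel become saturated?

T and T_d converge at 9.8 − 1.6 = 8.2°C per km
Height above start = (7.2 − (-1)) / 8.2 = 1 km
LCL altitude = 0 m + 1000 m = 1000 m

1000 m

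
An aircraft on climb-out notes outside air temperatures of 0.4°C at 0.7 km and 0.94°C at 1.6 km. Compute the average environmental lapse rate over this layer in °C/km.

Γ = −ΔT/Δz = (0.4 − 0.94) / (1600 − 700) m
  = -0.54°C / 0.9 km = -0.6°C/km

-0.6°C/km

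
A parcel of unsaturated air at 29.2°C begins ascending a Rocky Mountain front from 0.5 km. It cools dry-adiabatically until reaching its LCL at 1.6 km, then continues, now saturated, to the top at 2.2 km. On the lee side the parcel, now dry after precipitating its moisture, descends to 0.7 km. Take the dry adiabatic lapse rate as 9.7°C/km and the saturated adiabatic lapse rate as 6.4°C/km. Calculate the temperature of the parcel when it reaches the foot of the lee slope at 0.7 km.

29.24°C

500–1600 m, dry: Δz = 1.1 km ⇒ ΔT = -10.67°C; T = 18.53°C
1600–2200 m, saturated: Δz = 0.6 km ⇒ ΔT = -3.84°C; T = 14.69°C
2200–700 m, dry descent: Δz = 1.5 km ⇒ ΔT = +14.55°C; T = 29.24°C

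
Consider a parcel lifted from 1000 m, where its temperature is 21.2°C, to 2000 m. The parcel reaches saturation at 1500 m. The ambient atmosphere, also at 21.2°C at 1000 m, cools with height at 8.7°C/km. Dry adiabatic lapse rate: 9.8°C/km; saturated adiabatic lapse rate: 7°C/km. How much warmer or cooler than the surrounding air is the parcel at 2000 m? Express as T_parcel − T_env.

+0.3°C (parcel warmer than environment)

Parcel:
  From 1000 m to 1500 m (dry): cools by 9.8 × 0.5 = 4.9°C, giving 16.3°C.
  From 1500 m to 2000 m (saturated): cools by 7 × 0.5 = 3.5°C, giving 12.8°C.
Environment:
  From 1000 m to 2000 m (environment): cools by 8.7 × 1 = 8.7°C, giving 12.5°C.
T_parcel − T_env = 12.8 − 12.5 = +0.3°C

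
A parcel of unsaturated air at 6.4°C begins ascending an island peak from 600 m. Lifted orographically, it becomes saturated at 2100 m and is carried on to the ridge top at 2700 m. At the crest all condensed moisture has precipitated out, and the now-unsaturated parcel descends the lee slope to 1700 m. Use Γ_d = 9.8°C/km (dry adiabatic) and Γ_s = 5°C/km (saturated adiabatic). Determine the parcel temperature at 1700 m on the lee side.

Dry to 2100 m: -9.8 × 1.5 km = -14.7°C, so T = -8.3°C.
Saturated to 2700 m: -5 × 0.6 km = -3°C, so T = -11.3°C.
Dry descent to 1700 m: +9.8 × 1 km = +9.8°C, so T = -1.5°C.

-1.5°C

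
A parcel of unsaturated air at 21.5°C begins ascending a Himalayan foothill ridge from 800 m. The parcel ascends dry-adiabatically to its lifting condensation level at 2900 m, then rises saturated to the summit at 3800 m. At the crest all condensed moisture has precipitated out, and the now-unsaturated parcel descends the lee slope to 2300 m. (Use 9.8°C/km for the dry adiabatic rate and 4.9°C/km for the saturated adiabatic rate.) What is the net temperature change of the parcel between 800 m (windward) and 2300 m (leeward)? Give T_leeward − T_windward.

Dry to 2900 m: -9.8 × 2.1 km = -20.58°C, so T = 0.92°C.
Saturated to 3800 m: -4.9 × 0.9 km = -4.41°C, so T = -3.49°C.
Dry descent to 2300 m: +9.8 × 1.5 km = +14.7°C, so T = 11.21°C.
Net change vs windward start: 11.21 − 21.5 = -10.29°C

-10.29°C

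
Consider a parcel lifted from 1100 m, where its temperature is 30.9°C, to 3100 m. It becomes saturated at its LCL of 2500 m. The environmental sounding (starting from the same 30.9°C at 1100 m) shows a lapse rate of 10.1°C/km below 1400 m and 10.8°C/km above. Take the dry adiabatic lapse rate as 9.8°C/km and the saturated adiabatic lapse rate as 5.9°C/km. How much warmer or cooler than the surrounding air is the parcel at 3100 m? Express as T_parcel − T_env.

Parcel:
  1100 → 2500 m (dry, 9.8°C/km): ΔT = -9.8 × 1.4 = -13.72°C → T = 17.18°C
  2500 → 3100 m (saturated, 5.9°C/km): ΔT = -5.9 × 0.6 = -3.54°C → T = 13.64°C
Environment:
  1100 → 1400 m (environment, lower layer, 10.1°C/km): ΔT = -10.1 × 0.3 = -3.03°C → T = 27.87°C
  1400 → 3100 m (environment, upper layer, 10.8°C/km): ΔT = -10.8 × 1.7 = -18.36°C → T = 9.51°C
T_parcel − T_env = 13.64 − 9.51 = +4.13°C

+4.13°C (parcel warmer than environment)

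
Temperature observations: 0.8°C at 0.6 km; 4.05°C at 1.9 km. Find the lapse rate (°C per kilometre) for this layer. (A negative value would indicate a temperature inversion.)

-2.5°C/km

Γ = −ΔT/Δz = (0.8 − 4.05) / (1900 − 600) m
  = -3.25°C / 1.3 km = -2.5°C/km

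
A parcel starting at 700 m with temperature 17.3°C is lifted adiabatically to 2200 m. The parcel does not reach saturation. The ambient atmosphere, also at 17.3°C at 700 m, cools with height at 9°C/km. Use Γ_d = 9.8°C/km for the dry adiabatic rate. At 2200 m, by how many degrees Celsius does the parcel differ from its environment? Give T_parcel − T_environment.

-1.2°C (parcel cooler than environment)

Parcel:
  700–2200 m, dry: Δz = 1.5 km ⇒ ΔT = -14.7°C; T = 2.6°C
Environment:
  700–2200 m, environment: Δz = 1.5 km ⇒ ΔT = -13.5°C; T = 3.8°C
T_parcel − T_env = 2.6 − 3.8 = -1.2°C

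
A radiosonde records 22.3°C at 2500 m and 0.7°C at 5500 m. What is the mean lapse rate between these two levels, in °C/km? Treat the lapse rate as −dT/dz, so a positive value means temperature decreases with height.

7.2°C/km

Γ = −ΔT/Δz = (22.3 − 0.7) / (5500 − 2500) m
  = 21.6°C / 3 km = 7.2°C/km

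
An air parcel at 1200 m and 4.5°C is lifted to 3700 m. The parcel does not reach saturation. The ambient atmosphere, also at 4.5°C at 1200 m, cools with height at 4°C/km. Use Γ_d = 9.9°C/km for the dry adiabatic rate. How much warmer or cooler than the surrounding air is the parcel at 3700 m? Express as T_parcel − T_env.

Parcel:
  From 1200 m to 3700 m (dry): cools by 9.9 × 2.5 = 24.75°C, giving -20.25°C.
Environment:
  From 1200 m to 3700 m (environment): cools by 4 × 2.5 = 10°C, giving -5.5°C.
T_parcel − T_env = -20.25 − (-5.5) = -14.75°C

-14.75°C (parcel cooler than environment)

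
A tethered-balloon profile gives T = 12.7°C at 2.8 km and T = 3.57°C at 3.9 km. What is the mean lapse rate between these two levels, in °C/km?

8.3°C/km

Γ = −ΔT/Δz = (12.7 − 3.57) / (3900 − 2800) m
  = 9.13°C / 1.1 km = 8.3°C/km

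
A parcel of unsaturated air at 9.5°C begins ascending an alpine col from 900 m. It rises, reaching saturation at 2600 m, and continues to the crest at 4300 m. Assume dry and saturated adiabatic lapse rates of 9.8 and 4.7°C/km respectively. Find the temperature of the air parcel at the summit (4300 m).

900 → 2600 m (dry, 9.8°C/km): ΔT = -9.8 × 1.7 = -16.66°C → T = -7.16°C
2600 → 4300 m (saturated, 4.7°C/km): ΔT = -4.7 × 1.7 = -7.99°C → T = -15.15°C

-15.15°C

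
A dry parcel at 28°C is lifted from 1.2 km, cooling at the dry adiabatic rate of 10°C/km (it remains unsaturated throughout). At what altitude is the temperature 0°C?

Height above start = (28 − 0) / 10 = 2.8 km
Altitude = 1200 m + 2800 m = 4000 m

4 km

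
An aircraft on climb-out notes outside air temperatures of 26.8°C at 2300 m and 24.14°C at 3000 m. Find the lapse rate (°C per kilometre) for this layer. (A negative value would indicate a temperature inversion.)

3.8°C/km

Γ = −ΔT/Δz = (26.8 − 24.14) / (3000 − 2300) m
  = 2.66°C / 0.7 km = 3.8°C/km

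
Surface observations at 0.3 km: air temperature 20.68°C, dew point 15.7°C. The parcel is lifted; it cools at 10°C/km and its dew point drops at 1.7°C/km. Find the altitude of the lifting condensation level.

0.9 km

T and T_d converge at 10 − 1.7 = 8.3°C per km
Height above start = (20.68 − 15.7) / 8.3 = 0.6 km
LCL altitude = 300 m + 600 m = 900 m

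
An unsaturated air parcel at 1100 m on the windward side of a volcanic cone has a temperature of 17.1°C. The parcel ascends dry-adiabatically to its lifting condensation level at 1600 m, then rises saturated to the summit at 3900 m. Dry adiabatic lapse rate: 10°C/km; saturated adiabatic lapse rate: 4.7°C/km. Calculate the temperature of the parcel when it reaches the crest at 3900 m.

1.29°C

From 1100 m to 1600 m (dry): cools by 10 × 0.5 = 5°C, giving 12.1°C.
From 1600 m to 3900 m (saturated): cools by 4.7 × 2.3 = 10.81°C, giving 1.29°C.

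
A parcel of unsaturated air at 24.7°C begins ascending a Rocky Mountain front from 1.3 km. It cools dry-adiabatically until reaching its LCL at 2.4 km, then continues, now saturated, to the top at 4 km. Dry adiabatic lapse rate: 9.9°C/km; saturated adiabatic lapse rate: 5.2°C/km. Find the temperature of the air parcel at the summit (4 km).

Dry to 2400 m: -9.9 × 1.1 km = -10.89°C, so T = 13.81°C.
Saturated to 4000 m: -5.2 × 1.6 km = -8.32°C, so T = 5.49°C.

5.49°C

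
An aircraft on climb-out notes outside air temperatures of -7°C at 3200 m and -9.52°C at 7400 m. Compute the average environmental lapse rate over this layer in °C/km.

Γ = −ΔT/Δz = (-7 − (-9.52)) / (7400 − 3200) m
  = 2.52°C / 4.2 km = 0.6°C/km

0.6°C/km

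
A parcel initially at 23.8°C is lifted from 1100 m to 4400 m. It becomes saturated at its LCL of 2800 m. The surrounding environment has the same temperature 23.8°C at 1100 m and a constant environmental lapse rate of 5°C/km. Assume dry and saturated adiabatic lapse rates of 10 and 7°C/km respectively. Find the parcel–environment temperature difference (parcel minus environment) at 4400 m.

-11.7°C (parcel cooler than environment)

Parcel:
  From 1100 m to 2800 m (dry): cools by 10 × 1.7 = 17°C, giving 6.8°C.
  From 2800 m to 4400 m (saturated): cools by 7 × 1.6 = 11.2°C, giving -4.4°C.
Environment:
  From 1100 m to 4400 m (environment): cools by 5 × 3.3 = 16.5°C, giving 7.3°C.
T_parcel − T_env = -4.4 − 7.3 = -11.7°C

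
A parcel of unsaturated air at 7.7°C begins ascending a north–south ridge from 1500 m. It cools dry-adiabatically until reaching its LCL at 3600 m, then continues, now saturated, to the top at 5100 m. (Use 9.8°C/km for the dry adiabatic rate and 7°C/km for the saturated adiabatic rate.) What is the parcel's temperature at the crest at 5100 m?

-23.38°C

1500–3600 m, dry: Δz = 2.1 km ⇒ ΔT = -20.58°C; T = -12.88°C
3600–5100 m, saturated: Δz = 1.5 km ⇒ ΔT = -10.5°C; T = -23.38°C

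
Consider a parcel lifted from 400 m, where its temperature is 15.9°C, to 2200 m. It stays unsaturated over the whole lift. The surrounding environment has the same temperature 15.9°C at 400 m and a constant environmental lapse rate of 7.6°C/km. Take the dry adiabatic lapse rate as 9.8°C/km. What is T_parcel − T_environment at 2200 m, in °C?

-3.96°C (parcel cooler than environment)

Parcel:
  400–2200 m, dry: Δz = 1.8 km ⇒ ΔT = -17.64°C; T = -1.74°C
Environment:
  400–2200 m, environment: Δz = 1.8 km ⇒ ΔT = -13.68°C; T = 2.22°C
T_parcel − T_env = -1.74 − 2.22 = -3.96°C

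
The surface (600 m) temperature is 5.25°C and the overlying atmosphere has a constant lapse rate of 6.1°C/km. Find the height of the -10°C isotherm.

3100 m

Height above start = (5.25 − (-10)) / 6.1 = 2.5 km
Altitude = 600 m + 2500 m = 3100 m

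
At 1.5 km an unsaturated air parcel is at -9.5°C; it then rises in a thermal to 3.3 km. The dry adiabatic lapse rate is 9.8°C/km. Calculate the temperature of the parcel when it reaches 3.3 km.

1500–3300 m, dry adiabatic: Δz = 1.8 km ⇒ ΔT = -17.64°C; T = -27.14°C

-27.14°C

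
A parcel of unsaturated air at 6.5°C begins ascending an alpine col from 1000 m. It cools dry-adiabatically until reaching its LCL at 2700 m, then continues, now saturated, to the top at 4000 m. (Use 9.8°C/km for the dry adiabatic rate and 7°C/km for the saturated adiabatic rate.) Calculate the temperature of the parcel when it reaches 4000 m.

-19.26°C

Dry to 2700 m: -9.8 × 1.7 km = -16.66°C, so T = -10.16°C.
Saturated to 4000 m: -7 × 1.3 km = -9.1°C, so T = -19.26°C.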